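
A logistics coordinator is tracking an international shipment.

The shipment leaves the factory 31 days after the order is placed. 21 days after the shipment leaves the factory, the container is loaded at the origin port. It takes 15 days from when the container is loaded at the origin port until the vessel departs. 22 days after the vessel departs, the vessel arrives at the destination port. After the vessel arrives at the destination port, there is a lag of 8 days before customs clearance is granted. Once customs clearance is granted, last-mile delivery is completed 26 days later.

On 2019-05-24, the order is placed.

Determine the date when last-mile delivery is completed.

The order is placed: May 24, 2019.
The shipment leaves the factory: May 24, 2019 + 31 days = Jun 24, 2019.
The container is loaded at the origin port: Jun 24, 2019 + 21 days = Jul 15, 2019.
The vessel departs: Jul 15, 2019 + 15 days = Jul 30, 2019.
The vessel arrives at the destination port: Jul 30, 2019 + 22 days = Aug 21, 2019.
Customs clearance is granted: Aug 21, 2019 + 8 days = Aug 29, 2019.
Last-mile delivery is completed: Aug 29, 2019 + 26 days = Sep 24, 2019.

2019-09-24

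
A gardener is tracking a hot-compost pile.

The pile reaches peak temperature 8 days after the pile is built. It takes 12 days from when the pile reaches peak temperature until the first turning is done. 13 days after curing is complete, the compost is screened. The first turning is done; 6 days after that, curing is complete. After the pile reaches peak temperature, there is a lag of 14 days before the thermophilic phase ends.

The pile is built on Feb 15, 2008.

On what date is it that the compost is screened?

The pile is built: Feb 15, 2008.
The pile reaches peak temperature: Feb 15, 2008 + 8 days = Feb 23, 2008.
The first turning is done: Feb 23, 2008 + 12 days = Mar 6, 2008.
Curing is complete: Mar 6, 2008 + 6 days = Mar 12, 2008.
The compost is screened: Mar 12, 2008 + 13 days = Mar 25, 2008.

Mar 25, 2008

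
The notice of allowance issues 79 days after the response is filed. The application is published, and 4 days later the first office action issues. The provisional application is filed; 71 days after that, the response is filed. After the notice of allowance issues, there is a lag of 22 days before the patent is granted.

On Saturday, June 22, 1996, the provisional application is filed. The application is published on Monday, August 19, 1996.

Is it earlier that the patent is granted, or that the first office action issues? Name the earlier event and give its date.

The provisional application is filed: Jun 22, 1996.
The response is filed: Jun 22, 1996 + 71 days = Sep 1, 1996.
The notice of allowance issues: Sep 1, 1996 + 79 days = Nov 19, 1996.
The patent is granted: Nov 19, 1996 + 22 days = Dec 11, 1996.
The application is published: Aug 19, 1996.
The first office action issues: Aug 19, 1996 + 4 days = Aug 23, 1996.
Comparing: the patent is granted on Dec 11, 1996 vs the first office action issues on Aug 23, 1996. Earlier: the first office action issues.

The first office action issues — Friday, August 23, 1996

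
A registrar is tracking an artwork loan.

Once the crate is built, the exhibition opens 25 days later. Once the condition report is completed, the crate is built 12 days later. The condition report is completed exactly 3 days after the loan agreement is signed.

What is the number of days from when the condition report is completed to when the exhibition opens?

37 days

Causal path: the condition report is completed → the crate is built → the exhibition opens.
Total delay along the path: 12 + 25 = 37 days.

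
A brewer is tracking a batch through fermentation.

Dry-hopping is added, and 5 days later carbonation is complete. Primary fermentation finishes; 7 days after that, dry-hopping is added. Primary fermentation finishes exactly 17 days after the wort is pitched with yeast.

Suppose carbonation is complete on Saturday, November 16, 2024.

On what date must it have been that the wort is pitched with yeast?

Friday, October 18, 2024

Carbonation is complete: Nov 16, 2024.
Dry-hopping is added: Nov 16, 2024 − 5 days = Nov 11, 2024.
Primary fermentation finishes: Nov 11, 2024 − 7 days = Nov 4, 2024.
The wort is pitched with yeast: Nov 4, 2024 − 17 days = Oct 18, 2024.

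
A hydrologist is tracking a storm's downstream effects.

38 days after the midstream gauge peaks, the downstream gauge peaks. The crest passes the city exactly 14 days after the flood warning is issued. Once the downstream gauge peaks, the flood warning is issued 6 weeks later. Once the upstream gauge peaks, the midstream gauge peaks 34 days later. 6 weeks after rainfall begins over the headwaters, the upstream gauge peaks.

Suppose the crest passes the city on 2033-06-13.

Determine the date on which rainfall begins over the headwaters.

2032-12-25

The crest passes the city: Jun 13, 2033.
The flood warning is issued: Jun 13, 2033 − 14 days = May 30, 2033.
The downstream gauge peaks: May 30, 2033 − 6 weeks = Apr 18, 2033.
The midstream gauge peaks: Apr 18, 2033 − 38 days = Mar 11, 2033.
The upstream gauge peaks: Mar 11, 2033 − 34 days = Feb 5, 2033.
Rainfall begins over the headwaters: Feb 5, 2033 − 6 weeks = Dec 25, 2032.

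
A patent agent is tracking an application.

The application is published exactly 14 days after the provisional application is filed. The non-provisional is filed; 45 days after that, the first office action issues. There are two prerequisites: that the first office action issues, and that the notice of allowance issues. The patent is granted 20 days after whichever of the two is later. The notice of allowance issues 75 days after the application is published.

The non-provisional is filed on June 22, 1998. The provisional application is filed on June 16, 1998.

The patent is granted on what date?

The non-provisional is filed: Jun 22, 1998.
The first office action issues: Jun 22, 1998 + 45 days = Aug 6, 1998.
The provisional application is filed: Jun 16, 1998.
The application is published: Jun 16, 1998 + 14 days = Jun 30, 1998.
The notice of allowance issues: Jun 30, 1998 + 75 days = Sep 13, 1998.
Both prerequisites met — the first office action issues (Aug 6, 1998), the notice of allowance issues (Sep 13, 1998); the later is Sep 13, 1998.
The patent is granted: Sep 13, 1998 + 20 days = Oct 3, 1998.

October 3, 1998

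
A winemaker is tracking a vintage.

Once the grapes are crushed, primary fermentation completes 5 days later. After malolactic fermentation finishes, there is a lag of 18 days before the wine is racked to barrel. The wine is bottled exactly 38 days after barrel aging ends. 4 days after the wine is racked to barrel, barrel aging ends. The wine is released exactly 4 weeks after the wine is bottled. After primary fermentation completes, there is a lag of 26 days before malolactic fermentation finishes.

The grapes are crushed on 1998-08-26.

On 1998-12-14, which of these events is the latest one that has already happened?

The wine is bottled

The grapes are crushed: Aug 26, 1998.
Primary fermentation completes: Aug 26, 1998 + 5 days = Aug 31, 1998.
Malolactic fermentation finishes: Aug 31, 1998 + 26 days = Sep 26, 1998.
The wine is racked to barrel: Sep 26, 1998 + 18 days = Oct 14, 1998.
Barrel aging ends: Oct 14, 1998 + 4 days = Oct 18, 1998.
The wine is bottled: Oct 18, 1998 + 38 days = Nov 25, 1998.
The wine is released: Nov 25, 1998 + 4 weeks = Dec 23, 1998.
Dec 14, 1998 falls between when the wine is bottled (Nov 25, 1998) and when the wine is released (Dec 23, 1998).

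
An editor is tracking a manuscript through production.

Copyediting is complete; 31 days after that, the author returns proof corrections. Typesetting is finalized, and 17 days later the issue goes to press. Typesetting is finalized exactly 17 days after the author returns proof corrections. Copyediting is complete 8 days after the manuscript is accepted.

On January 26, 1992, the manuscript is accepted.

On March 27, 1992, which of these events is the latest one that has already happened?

The manuscript is accepted: Jan 26, 1992.
Copyediting is complete: Jan 26, 1992 + 8 days = Feb 3, 1992.
The author returns proof corrections: Feb 3, 1992 + 31 days = Mar 5, 1992.
Typesetting is finalized: Mar 5, 1992 + 17 days = Mar 22, 1992.
The issue goes to press: Mar 22, 1992 + 17 days = Apr 8, 1992.
Mar 27, 1992 falls between when typesetting is finalized (Mar 22, 1992) and when the issue goes to press (Apr 8, 1992).

Typesetting is finalized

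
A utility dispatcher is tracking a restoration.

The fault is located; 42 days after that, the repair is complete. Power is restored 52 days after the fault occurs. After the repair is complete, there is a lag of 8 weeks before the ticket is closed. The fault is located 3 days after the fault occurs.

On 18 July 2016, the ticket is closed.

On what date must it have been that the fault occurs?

The ticket is closed: Jul 18, 2016.
The repair is complete: Jul 18, 2016 − 8 weeks = May 23, 2016.
The fault is located: May 23, 2016 − 42 days = Apr 11, 2016.
The fault occurs: Apr 11, 2016 − 3 days = Apr 8, 2016.

8 April 2016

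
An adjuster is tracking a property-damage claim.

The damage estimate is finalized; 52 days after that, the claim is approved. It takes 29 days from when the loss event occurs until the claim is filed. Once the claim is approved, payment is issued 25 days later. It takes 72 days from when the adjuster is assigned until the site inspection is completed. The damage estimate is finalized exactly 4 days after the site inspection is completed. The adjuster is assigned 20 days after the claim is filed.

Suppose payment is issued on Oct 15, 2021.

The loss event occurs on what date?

Mar 27, 2021

Payment is issued: Oct 15, 2021.
The claim is approved: Oct 15, 2021 − 25 days = Sep 20, 2021.
The damage estimate is finalized: Sep 20, 2021 − 52 days = Jul 30, 2021.
The site inspection is completed: Jul 30, 2021 − 4 days = Jul 26, 2021.
The adjuster is assigned: Jul 26, 2021 − 72 days = May 15, 2021.
The claim is filed: May 15, 2021 − 20 days = Apr 25, 2021.
The loss event occurs: Apr 25, 2021 − 29 days = Mar 27, 2021.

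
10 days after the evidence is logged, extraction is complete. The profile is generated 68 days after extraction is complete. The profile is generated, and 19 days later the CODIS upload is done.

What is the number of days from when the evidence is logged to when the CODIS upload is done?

Causal path: the evidence is logged → extraction is complete → the profile is generated → the CODIS upload is done.
Total delay along the path: 10 + 68 + 19 = 97 days.

97 days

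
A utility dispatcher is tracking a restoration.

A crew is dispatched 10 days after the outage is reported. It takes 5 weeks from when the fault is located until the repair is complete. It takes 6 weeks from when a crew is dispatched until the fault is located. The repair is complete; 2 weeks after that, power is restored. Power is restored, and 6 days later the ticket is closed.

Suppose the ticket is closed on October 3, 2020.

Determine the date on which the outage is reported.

The ticket is closed: Oct 3, 2020.
Power is restored: Oct 3, 2020 − 6 days = Sep 27, 2020.
The repair is complete: Sep 27, 2020 − 2 weeks = Sep 13, 2020.
The fault is located: Sep 13, 2020 − 5 weeks = Aug 9, 2020.
A crew is dispatched: Aug 9, 2020 − 6 weeks = Jun 28, 2020.
The outage is reported: Jun 28, 2020 − 10 days = Jun 18, 2020.

June 18, 2020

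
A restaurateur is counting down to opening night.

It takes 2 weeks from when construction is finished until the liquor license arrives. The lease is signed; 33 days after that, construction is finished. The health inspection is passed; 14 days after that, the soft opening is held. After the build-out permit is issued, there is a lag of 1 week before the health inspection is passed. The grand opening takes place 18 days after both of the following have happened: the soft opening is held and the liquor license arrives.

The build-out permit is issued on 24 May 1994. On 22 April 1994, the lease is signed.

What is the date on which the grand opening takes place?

2 July 1994

The build-out permit is issued: May 24, 1994.
The health inspection is passed: May 24, 1994 + 1 week = May 31, 1994.
The soft opening is held: May 31, 1994 + 14 days = Jun 14, 1994.
The lease is signed: Apr 22, 1994.
Construction is finished: Apr 22, 1994 + 33 days = May 25, 1994.
The liquor license arrives: May 25, 1994 + 2 weeks = Jun 8, 1994.
Both prerequisites met — the soft opening is held (Jun 14, 1994), the liquor license arrives (Jun 8, 1994); the later is Jun 14, 1994.
The grand opening takes place: Jun 14, 1994 + 18 days = Jul 2, 1994.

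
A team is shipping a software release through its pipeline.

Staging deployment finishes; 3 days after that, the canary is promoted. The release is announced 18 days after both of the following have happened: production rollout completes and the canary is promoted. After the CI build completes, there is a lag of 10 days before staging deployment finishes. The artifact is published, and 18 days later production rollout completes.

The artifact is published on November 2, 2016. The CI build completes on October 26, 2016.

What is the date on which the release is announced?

The artifact is published: Nov 2, 2016.
Production rollout completes: Nov 2, 2016 + 18 days = Nov 20, 2016.
The CI build completes: Oct 26, 2016.
Staging deployment finishes: Oct 26, 2016 + 10 days = Nov 5, 2016.
The canary is promoted: Nov 5, 2016 + 3 days = Nov 8, 2016.
Both prerequisites met — production rollout completes (Nov 20, 2016), the canary is promoted (Nov 8, 2016); the later is Nov 20, 2016.
The release is announced: Nov 20, 2016 + 18 days = Dec 8, 2016.

December 8, 2016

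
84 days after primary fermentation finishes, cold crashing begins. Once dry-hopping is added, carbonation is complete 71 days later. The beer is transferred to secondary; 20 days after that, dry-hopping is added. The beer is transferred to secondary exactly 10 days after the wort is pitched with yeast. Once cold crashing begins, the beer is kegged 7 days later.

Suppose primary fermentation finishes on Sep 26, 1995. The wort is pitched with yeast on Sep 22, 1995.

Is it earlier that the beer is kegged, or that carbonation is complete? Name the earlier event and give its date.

The beer is kegged — Dec 26, 1995

Primary fermentation finishes: Sep 26, 1995.
Cold crashing begins: Sep 26, 1995 + 84 days = Dec 19, 1995.
The beer is kegged: Dec 19, 1995 + 7 days = Dec 26, 1995.
The wort is pitched with yeast: Sep 22, 1995.
The beer is transferred to secondary: Sep 22, 1995 + 10 days = Oct 2, 1995.
Dry-hopping is added: Oct 2, 1995 + 20 days = Oct 22, 1995.
Carbonation is complete: Oct 22, 1995 + 71 days = Jan 1, 1996.
Comparing: the beer is kegged on Dec 26, 1995 vs carbonation is complete on Jan 1, 1996. Earlier: the beer is kegged.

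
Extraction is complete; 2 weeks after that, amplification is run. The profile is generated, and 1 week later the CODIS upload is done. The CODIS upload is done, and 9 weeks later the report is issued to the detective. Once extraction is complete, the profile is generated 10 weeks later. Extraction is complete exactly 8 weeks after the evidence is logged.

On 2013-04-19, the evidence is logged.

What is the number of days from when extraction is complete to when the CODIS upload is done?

Causal path: extraction is complete → the profile is generated → the CODIS upload is done.
Total delay along the path: 10 + 1 weeks = 11 weeks = 77 days.

77 days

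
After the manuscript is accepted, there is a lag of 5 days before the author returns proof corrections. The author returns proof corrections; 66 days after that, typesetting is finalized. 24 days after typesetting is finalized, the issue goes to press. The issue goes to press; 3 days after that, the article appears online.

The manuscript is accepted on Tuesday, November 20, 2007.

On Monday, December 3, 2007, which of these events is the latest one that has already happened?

The author returns proof corrections

The manuscript is accepted: Nov 20, 2007.
The author returns proof corrections: Nov 20, 2007 + 5 days = Nov 25, 2007.
Typesetting is finalized: Nov 25, 2007 + 66 days = Jan 30, 2008.
The issue goes to press: Jan 30, 2008 + 24 days = Feb 23, 2008.
The article appears online: Feb 23, 2008 + 3 days = Feb 26, 2008.
Dec 3, 2007 falls between when the author returns proof corrections (Nov 25, 2007) and when typesetting is finalized (Jan 30, 2008).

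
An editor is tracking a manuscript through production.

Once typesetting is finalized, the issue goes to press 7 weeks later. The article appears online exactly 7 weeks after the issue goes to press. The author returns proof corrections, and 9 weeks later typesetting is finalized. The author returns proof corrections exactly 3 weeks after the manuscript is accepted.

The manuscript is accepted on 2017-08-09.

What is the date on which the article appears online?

2018-02-07

The manuscript is accepted: Aug 9, 2017.
The author returns proof corrections: Aug 9, 2017 + 3 weeks = Aug 30, 2017.
Typesetting is finalized: Aug 30, 2017 + 9 weeks = Nov 1, 2017.
The issue goes to press: Nov 1, 2017 + 7 weeks = Dec 20, 2017.
The article appears online: Dec 20, 2017 + 7 weeks = Feb 7, 2018.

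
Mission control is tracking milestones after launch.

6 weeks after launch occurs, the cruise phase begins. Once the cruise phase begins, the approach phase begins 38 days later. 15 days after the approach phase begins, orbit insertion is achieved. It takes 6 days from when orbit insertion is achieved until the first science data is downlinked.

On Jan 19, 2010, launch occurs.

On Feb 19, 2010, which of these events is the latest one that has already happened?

Launch occurs: Jan 19, 2010.
The cruise phase begins: Jan 19, 2010 + 6 weeks = Mar 2, 2010.
The approach phase begins: Mar 2, 2010 + 38 days = Apr 9, 2010.
Orbit insertion is achieved: Apr 9, 2010 + 15 days = Apr 24, 2010.
The first science data is downlinked: Apr 24, 2010 + 6 days = Apr 30, 2010.
Feb 19, 2010 falls between when launch occurs (Jan 19, 2010) and when the cruise phase begins (Mar 2, 2010).

Launch occurs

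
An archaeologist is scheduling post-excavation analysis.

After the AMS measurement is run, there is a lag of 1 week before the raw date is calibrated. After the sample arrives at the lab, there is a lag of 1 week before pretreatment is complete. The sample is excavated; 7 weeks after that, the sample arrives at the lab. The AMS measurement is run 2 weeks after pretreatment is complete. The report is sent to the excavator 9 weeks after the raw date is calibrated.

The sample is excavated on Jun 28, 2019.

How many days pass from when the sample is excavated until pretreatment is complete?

56 days

Causal path: the sample is excavated → the sample arrives at the lab → pretreatment is complete.
Total delay along the path: 7 + 1 weeks = 8 weeks = 56 days.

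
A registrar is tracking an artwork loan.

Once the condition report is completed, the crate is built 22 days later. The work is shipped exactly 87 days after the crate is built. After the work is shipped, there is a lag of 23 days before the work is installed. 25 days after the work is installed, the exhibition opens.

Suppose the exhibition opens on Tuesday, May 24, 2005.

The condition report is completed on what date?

Saturday, December 18, 2004

The exhibition opens: May 24, 2005.
The work is installed: May 24, 2005 − 25 days = Apr 29, 2005.
The work is shipped: Apr 29, 2005 − 23 days = Apr 6, 2005.
The crate is built: Apr 6, 2005 − 87 days = Jan 9, 2005.
The condition report is completed: Jan 9, 2005 − 22 days = Dec 18, 2004.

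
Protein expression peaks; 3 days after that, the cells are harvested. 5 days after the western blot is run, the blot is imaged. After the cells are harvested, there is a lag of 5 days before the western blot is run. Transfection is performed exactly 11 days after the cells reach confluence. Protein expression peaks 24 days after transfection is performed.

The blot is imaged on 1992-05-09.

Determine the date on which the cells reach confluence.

The blot is imaged: May 9, 1992.
The western blot is run: May 9, 1992 − 5 days = May 4, 1992.
The cells are harvested: May 4, 1992 − 5 days = Apr 29, 1992.
Protein expression peaks: Apr 29, 1992 − 3 days = Apr 26, 1992.
Transfection is performed: Apr 26, 1992 − 24 days = Apr 2, 1992.
The cells reach confluence: Apr 2, 1992 − 11 days = Mar 22, 1992.

1992-03-22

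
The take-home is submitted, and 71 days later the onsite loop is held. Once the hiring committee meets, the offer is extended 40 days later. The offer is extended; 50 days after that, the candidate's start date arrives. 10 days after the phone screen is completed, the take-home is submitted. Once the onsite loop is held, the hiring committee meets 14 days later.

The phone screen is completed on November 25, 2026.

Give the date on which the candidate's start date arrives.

The phone screen is completed: Nov 25, 2026.
The take-home is submitted: Nov 25, 2026 + 10 days = Dec 5, 2026.
The onsite loop is held: Dec 5, 2026 + 71 days = Feb 14, 2027.
The hiring committee meets: Feb 14, 2027 + 14 days = Feb 28, 2027.
The offer is extended: Feb 28, 2027 + 40 days = Apr 9, 2027.
The candidate's start date arrives: Apr 9, 2027 + 50 days = May 29, 2027.

May 29, 2027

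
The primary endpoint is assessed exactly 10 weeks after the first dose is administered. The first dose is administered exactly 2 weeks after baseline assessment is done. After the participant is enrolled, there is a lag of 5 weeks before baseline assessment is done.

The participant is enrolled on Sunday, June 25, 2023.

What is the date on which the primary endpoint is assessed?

The participant is enrolled: Jun 25, 2023.
Baseline assessment is done: Jun 25, 2023 + 5 weeks = Jul 30, 2023.
The first dose is administered: Jul 30, 2023 + 2 weeks = Aug 13, 2023.
The primary endpoint is assessed: Aug 13, 2023 + 10 weeks = Oct 22, 2023.

Sunday, October 22, 2023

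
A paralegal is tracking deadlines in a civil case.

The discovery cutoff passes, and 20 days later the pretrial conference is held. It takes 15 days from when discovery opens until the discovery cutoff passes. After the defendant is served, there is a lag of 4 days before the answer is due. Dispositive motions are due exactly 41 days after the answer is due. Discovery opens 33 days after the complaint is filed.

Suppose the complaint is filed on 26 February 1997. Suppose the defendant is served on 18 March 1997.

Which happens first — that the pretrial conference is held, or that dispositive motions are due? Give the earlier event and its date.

The complaint is filed: Feb 26, 1997.
Discovery opens: Feb 26, 1997 + 33 days = Mar 31, 1997.
The discovery cutoff passes: Mar 31, 1997 + 15 days = Apr 15, 1997.
The pretrial conference is held: Apr 15, 1997 + 20 days = May 5, 1997.
The defendant is served: Mar 18, 1997.
The answer is due: Mar 18, 1997 + 4 days = Mar 22, 1997.
Dispositive motions are due: Mar 22, 1997 + 41 days = May 2, 1997.
Comparing: the pretrial conference is held on May 5, 1997 vs dispositive motions are due on May 2, 1997. Earlier: dispositive motions are due.

Dispositive motions are due — 2 May 1997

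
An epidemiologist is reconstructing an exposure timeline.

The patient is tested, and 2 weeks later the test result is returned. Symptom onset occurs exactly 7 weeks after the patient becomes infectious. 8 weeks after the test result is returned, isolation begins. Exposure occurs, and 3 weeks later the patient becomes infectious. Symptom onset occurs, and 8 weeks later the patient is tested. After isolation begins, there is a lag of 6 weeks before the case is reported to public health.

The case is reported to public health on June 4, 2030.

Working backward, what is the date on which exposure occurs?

The case is reported to public health: Jun 4, 2030.
Isolation begins: Jun 4, 2030 − 6 weeks = Apr 23, 2030.
The test result is returned: Apr 23, 2030 − 8 weeks = Feb 26, 2030.
The patient is tested: Feb 26, 2030 − 2 weeks = Feb 12, 2030.
Symptom onset occurs: Feb 12, 2030 − 8 weeks = Dec 18, 2029.
The patient becomes infectious: Dec 18, 2029 − 7 weeks = Oct 30, 2029.
Exposure occurs: Oct 30, 2029 − 3 weeks = Oct 9, 2029.

October 9, 2029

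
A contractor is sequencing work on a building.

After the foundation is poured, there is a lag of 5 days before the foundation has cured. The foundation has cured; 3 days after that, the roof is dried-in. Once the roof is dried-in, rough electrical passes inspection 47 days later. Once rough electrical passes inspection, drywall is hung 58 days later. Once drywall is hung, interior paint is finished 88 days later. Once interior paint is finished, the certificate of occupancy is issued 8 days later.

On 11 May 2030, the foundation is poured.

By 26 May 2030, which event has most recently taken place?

The foundation is poured: May 11, 2030.
The foundation has cured: May 11, 2030 + 5 days = May 16, 2030.
The roof is dried-in: May 16, 2030 + 3 days = May 19, 2030.
Rough electrical passes inspection: May 19, 2030 + 47 days = Jul 5, 2030.
Drywall is hung: Jul 5, 2030 + 58 days = Sep 1, 2030.
Interior paint is finished: Sep 1, 2030 + 88 days = Nov 28, 2030.
The certificate of occupancy is issued: Nov 28, 2030 + 8 days = Dec 6, 2030.
May 26, 2030 falls between when the roof is dried-in (May 19, 2030) and when rough electrical passes inspection (Jul 5, 2030).

The roof is dried-in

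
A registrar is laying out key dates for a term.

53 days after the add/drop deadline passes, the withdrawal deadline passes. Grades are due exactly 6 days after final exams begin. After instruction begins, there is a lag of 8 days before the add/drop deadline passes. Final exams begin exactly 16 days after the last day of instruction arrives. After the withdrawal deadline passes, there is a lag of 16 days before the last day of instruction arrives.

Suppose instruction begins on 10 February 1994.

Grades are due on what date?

Instruction begins: Feb 10, 1994.
The add/drop deadline passes: Feb 10, 1994 + 8 days = Feb 18, 1994.
The withdrawal deadline passes: Feb 18, 1994 + 53 days = Apr 12, 1994.
The last day of instruction arrives: Apr 12, 1994 + 16 days = Apr 28, 1994.
Final exams begin: Apr 28, 1994 + 16 days = May 14, 1994.
Grades are due: May 14, 1994 + 6 days = May 20, 1994.

20 May 1994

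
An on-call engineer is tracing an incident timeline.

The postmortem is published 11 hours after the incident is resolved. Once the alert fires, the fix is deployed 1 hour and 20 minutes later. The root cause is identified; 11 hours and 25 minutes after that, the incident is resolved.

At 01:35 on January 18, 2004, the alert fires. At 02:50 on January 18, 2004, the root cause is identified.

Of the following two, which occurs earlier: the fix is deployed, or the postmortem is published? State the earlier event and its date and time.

The fix is deployed — 02:55 on January 18, 2004

The alert fires: 01:35 Jan 18, 2004.
The fix is deployed: 01:35 Jan 18, 2004 + 1h20m = 02:55 Jan 18, 2004.
The root cause is identified: 02:50 Jan 18, 2004.
The incident is resolved: 02:50 Jan 18, 2004 + 11h25m = 14:15 Jan 18, 2004.
The postmortem is published: 14:15 Jan 18, 2004 + 11h = 01:15 Jan 19, 2004.
Comparing: the fix is deployed at 02:55 Jan 18, 2004 vs the postmortem is published at 01:15 Jan 19, 2004. Earlier: the fix is deployed.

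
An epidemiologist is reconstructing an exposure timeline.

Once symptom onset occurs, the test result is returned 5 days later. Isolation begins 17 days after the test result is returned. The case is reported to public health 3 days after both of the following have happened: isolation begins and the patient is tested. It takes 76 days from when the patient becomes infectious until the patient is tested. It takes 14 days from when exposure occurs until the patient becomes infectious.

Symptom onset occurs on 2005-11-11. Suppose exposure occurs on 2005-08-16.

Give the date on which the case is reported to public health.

2005-12-06

Symptom onset occurs: Nov 11, 2005.
The test result is returned: Nov 11, 2005 + 5 days = Nov 16, 2005.
Isolation begins: Nov 16, 2005 + 17 days = Dec 3, 2005.
Exposure occurs: Aug 16, 2005.
The patient becomes infectious: Aug 16, 2005 + 14 days = Aug 30, 2005.
The patient is tested: Aug 30, 2005 + 76 days = Nov 14, 2005.
Both prerequisites met — isolation begins (Dec 3, 2005), the patient is tested (Nov 14, 2005); the later is Dec 3, 2005.
The case is reported to public health: Dec 3, 2005 + 3 days = Dec 6, 2005.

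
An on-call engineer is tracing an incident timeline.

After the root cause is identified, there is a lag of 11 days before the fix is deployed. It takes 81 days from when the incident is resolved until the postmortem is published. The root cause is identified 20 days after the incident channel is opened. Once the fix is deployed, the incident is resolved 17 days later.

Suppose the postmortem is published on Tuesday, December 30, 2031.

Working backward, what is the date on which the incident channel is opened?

The postmortem is published: Dec 30, 2031.
The incident is resolved: Dec 30, 2031 − 81 days = Oct 10, 2031.
The fix is deployed: Oct 10, 2031 − 17 days = Sep 23, 2031.
The root cause is identified: Sep 23, 2031 − 11 days = Sep 12, 2031.
The incident channel is opened: Sep 12, 2031 − 20 days = Aug 23, 2031.

Saturday, August 23, 2031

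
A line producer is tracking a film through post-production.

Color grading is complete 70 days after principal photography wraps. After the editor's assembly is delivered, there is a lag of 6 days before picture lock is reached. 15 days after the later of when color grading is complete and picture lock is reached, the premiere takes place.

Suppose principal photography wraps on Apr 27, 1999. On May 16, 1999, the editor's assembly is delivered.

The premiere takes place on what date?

Principal photography wraps: Apr 27, 1999.
Color grading is complete: Apr 27, 1999 + 70 days = Jul 6, 1999.
The editor's assembly is delivered: May 16, 1999.
Picture lock is reached: May 16, 1999 + 6 days = May 22, 1999.
Both prerequisites met — color grading is complete (Jul 6, 1999), picture lock is reached (May 22, 1999); the later is Jul 6, 1999.
The premiere takes place: Jul 6, 1999 + 15 days = Jul 21, 1999.

Jul 21, 1999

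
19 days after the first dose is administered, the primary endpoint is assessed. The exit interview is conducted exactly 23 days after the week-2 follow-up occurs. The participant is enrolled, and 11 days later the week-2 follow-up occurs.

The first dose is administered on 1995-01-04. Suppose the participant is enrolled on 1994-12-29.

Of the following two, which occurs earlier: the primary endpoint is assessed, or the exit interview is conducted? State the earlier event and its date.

The first dose is administered: Jan 4, 1995.
The primary endpoint is assessed: Jan 4, 1995 + 19 days = Jan 23, 1995.
The participant is enrolled: Dec 29, 1994.
The week-2 follow-up occurs: Dec 29, 1994 + 11 days = Jan 9, 1995.
The exit interview is conducted: Jan 9, 1995 + 23 days = Feb 1, 1995.
Comparing: the primary endpoint is assessed on Jan 23, 1995 vs the exit interview is conducted on Feb 1, 1995. Earlier: the primary endpoint is assessed.

The primary endpoint is assessed — 1995-01-23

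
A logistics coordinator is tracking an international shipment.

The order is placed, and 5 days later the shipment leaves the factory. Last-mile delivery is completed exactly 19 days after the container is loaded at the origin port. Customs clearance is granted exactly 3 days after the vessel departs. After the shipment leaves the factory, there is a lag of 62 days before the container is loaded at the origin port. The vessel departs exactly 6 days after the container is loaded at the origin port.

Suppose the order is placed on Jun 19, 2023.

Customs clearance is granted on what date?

Sep 3, 2023

The order is placed: Jun 19, 2023.
The shipment leaves the factory: Jun 19, 2023 + 5 days = Jun 24, 2023.
The container is loaded at the origin port: Jun 24, 2023 + 62 days = Aug 25, 2023.
The vessel departs: Aug 25, 2023 + 6 days = Aug 31, 2023.
Customs clearance is granted: Aug 31, 2023 + 3 days = Sep 3, 2023.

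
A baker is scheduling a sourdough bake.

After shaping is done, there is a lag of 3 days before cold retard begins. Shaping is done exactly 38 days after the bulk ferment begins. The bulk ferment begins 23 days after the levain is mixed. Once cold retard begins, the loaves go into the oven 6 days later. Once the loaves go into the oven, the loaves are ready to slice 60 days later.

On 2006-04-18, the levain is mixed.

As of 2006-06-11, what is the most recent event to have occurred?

The levain is mixed: Apr 18, 2006.
The bulk ferment begins: Apr 18, 2006 + 23 days = May 11, 2006.
Shaping is done: May 11, 2006 + 38 days = Jun 18, 2006.
Cold retard begins: Jun 18, 2006 + 3 days = Jun 21, 2006.
The loaves go into the oven: Jun 21, 2006 + 6 days = Jun 27, 2006.
The loaves are ready to slice: Jun 27, 2006 + 60 days = Aug 26, 2006.
Jun 11, 2006 falls between when the bulk ferment begins (May 11, 2006) and when shaping is done (Jun 18, 2006).

The bulk ferment begins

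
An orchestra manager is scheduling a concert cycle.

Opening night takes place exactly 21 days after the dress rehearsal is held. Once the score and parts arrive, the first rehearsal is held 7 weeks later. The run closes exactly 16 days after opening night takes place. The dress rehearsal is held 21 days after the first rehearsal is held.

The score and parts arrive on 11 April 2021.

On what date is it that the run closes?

The score and parts arrive: Apr 11, 2021.
The first rehearsal is held: Apr 11, 2021 + 7 weeks = May 30, 2021.
The dress rehearsal is held: May 30, 2021 + 21 days = Jun 20, 2021.
Opening night takes place: Jun 20, 2021 + 21 days = Jul 11, 2021.
The run closes: Jul 11, 2021 + 16 days = Jul 27, 2021.

27 July 2021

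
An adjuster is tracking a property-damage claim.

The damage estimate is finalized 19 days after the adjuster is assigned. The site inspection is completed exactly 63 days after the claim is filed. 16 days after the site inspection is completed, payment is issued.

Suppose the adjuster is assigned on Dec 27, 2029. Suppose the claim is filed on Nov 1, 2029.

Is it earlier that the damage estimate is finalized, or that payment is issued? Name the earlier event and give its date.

The adjuster is assigned: Dec 27, 2029.
The damage estimate is finalized: Dec 27, 2029 + 19 days = Jan 15, 2030.
The claim is filed: Nov 1, 2029.
The site inspection is completed: Nov 1, 2029 + 63 days = Jan 3, 2030.
Payment is issued: Jan 3, 2030 + 16 days = Jan 19, 2030.
Comparing: the damage estimate is finalized on Jan 15, 2030 vs payment is issued on Jan 19, 2030. Earlier: the damage estimate is finalized.

The damage estimate is finalized — Jan 15, 2030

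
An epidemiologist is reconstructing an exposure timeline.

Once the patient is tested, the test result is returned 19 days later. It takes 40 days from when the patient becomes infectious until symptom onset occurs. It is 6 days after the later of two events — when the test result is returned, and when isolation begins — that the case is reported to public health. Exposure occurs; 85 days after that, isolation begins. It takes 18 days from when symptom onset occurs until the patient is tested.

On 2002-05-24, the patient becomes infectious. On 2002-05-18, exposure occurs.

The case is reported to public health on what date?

The patient becomes infectious: May 24, 2002.
Symptom onset occurs: May 24, 2002 + 40 days = Jul 3, 2002.
The patient is tested: Jul 3, 2002 + 18 days = Jul 21, 2002.
The test result is returned: Jul 21, 2002 + 19 days = Aug 9, 2002.
Exposure occurs: May 18, 2002.
Isolation begins: May 18, 2002 + 85 days = Aug 11, 2002.
Both prerequisites met — the test result is returned (Aug 9, 2002), isolation begins (Aug 11, 2002); the later is Aug 11, 2002.
The case is reported to public health: Aug 11, 2002 + 6 days = Aug 17, 2002.

2002-08-17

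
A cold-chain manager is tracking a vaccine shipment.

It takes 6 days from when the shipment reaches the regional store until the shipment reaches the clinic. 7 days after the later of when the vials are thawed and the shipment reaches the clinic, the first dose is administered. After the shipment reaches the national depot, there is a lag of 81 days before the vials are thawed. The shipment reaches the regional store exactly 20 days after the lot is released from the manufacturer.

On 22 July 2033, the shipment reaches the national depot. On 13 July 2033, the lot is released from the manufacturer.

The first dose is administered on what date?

The shipment reaches the national depot: Jul 22, 2033.
The vials are thawed: Jul 22, 2033 + 81 days = Oct 11, 2033.
The lot is released from the manufacturer: Jul 13, 2033.
The shipment reaches the regional store: Jul 13, 2033 + 20 days = Aug 2, 2033.
The shipment reaches the clinic: Aug 2, 2033 + 6 days = Aug 8, 2033.
Both prerequisites met — the vials are thawed (Oct 11, 2033), the shipment reaches the clinic (Aug 8, 2033); the later is Oct 11, 2033.
The first dose is administered: Oct 11, 2033 + 7 days = Oct 18, 2033.

18 October 2033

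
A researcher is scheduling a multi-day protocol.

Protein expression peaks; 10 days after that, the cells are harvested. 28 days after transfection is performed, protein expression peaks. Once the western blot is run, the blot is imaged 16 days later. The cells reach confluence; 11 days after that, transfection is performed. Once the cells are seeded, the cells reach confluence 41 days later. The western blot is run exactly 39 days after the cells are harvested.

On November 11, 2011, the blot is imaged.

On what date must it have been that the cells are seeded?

The blot is imaged: Nov 11, 2011.
The western blot is run: Nov 11, 2011 − 16 days = Oct 26, 2011.
The cells are harvested: Oct 26, 2011 − 39 days = Sep 17, 2011.
Protein expression peaks: Sep 17, 2011 − 10 days = Sep 7, 2011.
Transfection is performed: Sep 7, 2011 − 28 days = Aug 10, 2011.
The cells reach confluence: Aug 10, 2011 − 11 days = Jul 30, 2011.
The cells are seeded: Jul 30, 2011 − 41 days = Jun 19, 2011.

June 19, 2011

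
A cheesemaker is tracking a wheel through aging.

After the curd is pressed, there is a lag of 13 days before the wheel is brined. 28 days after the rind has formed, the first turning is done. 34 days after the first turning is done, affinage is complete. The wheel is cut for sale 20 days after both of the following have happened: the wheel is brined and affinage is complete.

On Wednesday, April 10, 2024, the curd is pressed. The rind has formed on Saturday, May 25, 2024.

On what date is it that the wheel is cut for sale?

Thursday, August 15, 2024

The curd is pressed: Apr 10, 2024.
The wheel is brined: Apr 10, 2024 + 13 days = Apr 23, 2024.
The rind has formed: May 25, 2024.
The first turning is done: May 25, 2024 + 28 days = Jun 22, 2024.
Affinage is complete: Jun 22, 2024 + 34 days = Jul 26, 2024.
Both prerequisites met — the wheel is brined (Apr 23, 2024), affinage is complete (Jul 26, 2024); the later is Jul 26, 2024.
The wheel is cut for sale: Jul 26, 2024 + 20 days = Aug 15, 2024.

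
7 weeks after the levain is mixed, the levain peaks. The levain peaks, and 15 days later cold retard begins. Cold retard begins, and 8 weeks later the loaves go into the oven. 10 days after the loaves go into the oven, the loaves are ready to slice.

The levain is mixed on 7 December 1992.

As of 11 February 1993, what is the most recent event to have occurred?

The levain is mixed: Dec 7, 1992.
The levain peaks: Dec 7, 1992 + 7 weeks = Jan 25, 1993.
Cold retard begins: Jan 25, 1993 + 15 days = Feb 9, 1993.
The loaves go into the oven: Feb 9, 1993 + 8 weeks = Apr 6, 1993.
The loaves are ready to slice: Apr 6, 1993 + 10 days = Apr 16, 1993.
Feb 11, 1993 falls between when cold retard begins (Feb 9, 1993) and when the loaves go into the oven (Apr 6, 1993).

Cold retard begins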